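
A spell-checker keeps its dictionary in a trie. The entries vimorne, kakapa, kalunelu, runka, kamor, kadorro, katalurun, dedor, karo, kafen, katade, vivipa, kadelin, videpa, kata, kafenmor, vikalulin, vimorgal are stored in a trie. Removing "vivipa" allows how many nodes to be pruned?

4

A node on "vivipa"'s path can go only if nothing else ends at it or branches off below it.
The suffix "vipa" (4 nodes) is used only by "vivipa"; the node for "vi" still has the child "m", so pruning stops there.
Nodes removed: 4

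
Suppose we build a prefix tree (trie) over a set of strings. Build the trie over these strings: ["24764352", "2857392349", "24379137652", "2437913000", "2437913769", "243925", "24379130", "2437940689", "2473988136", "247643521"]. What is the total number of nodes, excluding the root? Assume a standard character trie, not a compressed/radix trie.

46

Trace insertions, counting only characters that open a new branch:
  "24764352" → 8 new (2, 4, 7, 6, 4, 3, 5, 2)
  "2857392349" → prefix "2" already present; 9 new (8, 5, 7, 3, 9, 2, 3, 4, 9)
  "24379137652" → prefix "24" already present; 9 new (3, 7, 9, 1, 3, 7, 6, 5, 2)
  "2437913000" → prefix "2437913" already present; 3 new (0, 0, 0)
  "2437913769" → prefix "243791376" already present; 1 new (9)
  "243925" → prefix "243" already present; 3 new (9, 2, 5)
  "24379130" → prefix "24379130" already present; 0 new (none)
  "2437940689" → prefix "24379" already present; 5 new (4, 0, 6, 8, 9)
  "2473988136" → prefix "247" already present; 7 new (3, 9, 8, 8, 1, 3, 6)
  "247643521" → prefix "24764352" already present; 1 new (1)
Total nodes = 8 + 9 + 9 + 3 + 1 + 3 + 0 + 5 + 7 + 1 = 46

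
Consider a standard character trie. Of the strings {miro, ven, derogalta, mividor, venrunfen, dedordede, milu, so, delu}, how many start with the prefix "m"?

3

Walk to "m"; the words in its subtree are exactly those with that prefix.
Matches: "milu", "miro", "mividor"
Count: 3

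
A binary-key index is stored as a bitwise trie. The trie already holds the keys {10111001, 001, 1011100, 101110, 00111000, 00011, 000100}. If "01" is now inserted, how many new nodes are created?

1

The longest prefix of "01" already in the trie is "0" (length 1).
So 2 − 1 = 1 new nodes.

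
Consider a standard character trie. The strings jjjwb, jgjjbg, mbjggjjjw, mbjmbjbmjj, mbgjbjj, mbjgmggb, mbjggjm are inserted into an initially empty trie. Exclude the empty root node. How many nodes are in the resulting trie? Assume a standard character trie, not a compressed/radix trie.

36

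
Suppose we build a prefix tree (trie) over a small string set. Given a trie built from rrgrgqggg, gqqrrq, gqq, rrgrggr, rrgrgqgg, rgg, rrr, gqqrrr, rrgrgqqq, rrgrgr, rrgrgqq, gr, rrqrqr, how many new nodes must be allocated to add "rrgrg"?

0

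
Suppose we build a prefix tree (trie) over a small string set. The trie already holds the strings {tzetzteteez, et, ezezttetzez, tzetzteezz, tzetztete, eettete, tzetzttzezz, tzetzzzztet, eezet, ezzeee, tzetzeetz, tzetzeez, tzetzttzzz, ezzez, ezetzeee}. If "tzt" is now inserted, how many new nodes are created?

The longest prefix of "tzt" already in the trie is "tz" (length 2).
New nodes needed: |"tzt"| − 2 = 3 − 2 = 1.

1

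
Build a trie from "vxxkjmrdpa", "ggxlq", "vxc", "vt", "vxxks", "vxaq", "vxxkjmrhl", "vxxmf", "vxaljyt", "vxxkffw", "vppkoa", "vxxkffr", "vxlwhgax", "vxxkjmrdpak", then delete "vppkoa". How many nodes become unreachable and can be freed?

5

After clearing the end-marker at "vppkoa", prune upward until reaching a node still needed by another word.
The suffix "ppkoa" (5 nodes) is used only by "vppkoa"; the node for "v" still has the child "x", so pruning stops there.
Nodes removed: 5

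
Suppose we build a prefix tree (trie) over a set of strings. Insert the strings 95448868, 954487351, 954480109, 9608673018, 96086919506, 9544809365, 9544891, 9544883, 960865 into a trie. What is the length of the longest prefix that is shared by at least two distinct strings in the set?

The deepest shared node is where two words last agree before diverging.
"954480109" and "9544809365" agree on "954480" (6 characters) before diverging; nothing deeper is shared.
Longest shared-prefix length: 6

6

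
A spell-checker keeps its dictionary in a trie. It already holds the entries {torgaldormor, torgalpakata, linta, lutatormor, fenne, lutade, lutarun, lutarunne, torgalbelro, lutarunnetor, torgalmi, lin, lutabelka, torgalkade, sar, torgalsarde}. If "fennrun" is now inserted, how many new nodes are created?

3

Walking "fennrun" from the root, the first 4 characters ("fenn") follow existing edges; "r" is the first miss.
New nodes needed: |"fennrun"| − 4 = 7 − 4 = 3.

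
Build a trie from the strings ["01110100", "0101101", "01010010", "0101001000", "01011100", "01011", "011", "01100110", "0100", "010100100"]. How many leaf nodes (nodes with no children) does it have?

A leaf is a node with no children — equivalently, the end of a word that is not a proper prefix of any other stored word.
Those words: "0100", "0101001000", "0101101", "01011100", "01100110", "01110100"
Leaf count: 6

6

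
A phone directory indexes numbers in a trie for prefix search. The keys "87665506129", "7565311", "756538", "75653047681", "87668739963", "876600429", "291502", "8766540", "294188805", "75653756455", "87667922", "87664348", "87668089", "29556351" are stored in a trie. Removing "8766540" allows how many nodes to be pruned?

2

A node on "8766540"'s path can go only if nothing else ends at it or branches off below it.
The suffix "40" (2 nodes) is used only by "8766540"; the node for "87665" still has the child "5", so pruning stops there.
Nodes removed: 2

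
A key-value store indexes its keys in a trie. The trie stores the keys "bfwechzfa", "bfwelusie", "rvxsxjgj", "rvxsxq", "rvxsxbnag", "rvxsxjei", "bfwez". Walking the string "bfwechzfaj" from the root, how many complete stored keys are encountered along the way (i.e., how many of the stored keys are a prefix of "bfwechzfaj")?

1

Check each prefix of "bfwechzfaj" against the stored set — each match is an end-marker on the path.
Prefixes of the query that are stored words: "bfwechzfa"
Count: 1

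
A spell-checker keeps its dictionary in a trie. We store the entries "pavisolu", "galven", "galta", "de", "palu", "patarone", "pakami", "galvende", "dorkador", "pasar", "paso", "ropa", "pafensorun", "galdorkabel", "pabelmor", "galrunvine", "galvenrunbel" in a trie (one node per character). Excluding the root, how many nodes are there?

For each word, the new-node count is its length minus the longest prefix already in the trie:
  "pavisolu" → 8 new (p, a, v, i, s, o, l, u)
  "galven" → 6 new (g, a, l, v, e, n)
  "galta" → prefix "gal" already present; 2 new (t, a)
  "de" → 2 new (d, e)
  "palu" → prefix "pa" already present; 2 new (l, u)
  "patarone" → prefix "pa" already present; 6 new (t, a, r, o, n, e)
  "pakami" → prefix "pa" already present; 4 new (k, a, m, i)
  "galvende" → prefix "galven" already present; 2 new (d, e)
  "dorkador" → prefix "d" already present; 7 new (o, r, k, a, d, o, r)
  "pasar" → prefix "pa" already present; 3 new (s, a, r)
  "paso" → prefix "pas" already present; 1 new (o)
  "ropa" → 4 new (r, o, p, a)
  "pafensorun" → prefix "pa" already present; 8 new (f, e, n, s, o, r, u, n)
  "galdorkabel" → prefix "gal" already present; 8 new (d, o, r, k, a, b, e, l)
  "pabelmor" → prefix "pa" already present; 6 new (b, e, l, m, o, r)
  "galrunvine" → prefix "gal" already present; 7 new (r, u, n, v, i, n, e)
  "galvenrunbel" → prefix "galven" already present; 6 new (r, u, n, b, e, l)
Total nodes = 8 + 6 + 2 + 2 + 2 + 6 + 4 + 2 + 7 + 3 + 1 + 4 + 8 + 8 + 6 + 7 + 6 = 82

82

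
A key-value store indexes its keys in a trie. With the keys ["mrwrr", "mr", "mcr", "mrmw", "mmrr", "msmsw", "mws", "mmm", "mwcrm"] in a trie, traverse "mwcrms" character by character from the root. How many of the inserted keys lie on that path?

1

Check each prefix of "mwcrms" against the stored set — each match is an end-marker on the path.
Prefixes of the query that are stored words: "mwcrm"
Count: 1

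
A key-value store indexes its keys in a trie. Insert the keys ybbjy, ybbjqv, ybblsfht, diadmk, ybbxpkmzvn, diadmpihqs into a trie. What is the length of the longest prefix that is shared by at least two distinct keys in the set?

Look for the deepest trie node that still has at least two words in its subtree.
"diadmk" and "diadmpihqs" agree on "diadm" (5 characters) before diverging; nothing deeper is shared.
Longest shared-prefix length: 5

5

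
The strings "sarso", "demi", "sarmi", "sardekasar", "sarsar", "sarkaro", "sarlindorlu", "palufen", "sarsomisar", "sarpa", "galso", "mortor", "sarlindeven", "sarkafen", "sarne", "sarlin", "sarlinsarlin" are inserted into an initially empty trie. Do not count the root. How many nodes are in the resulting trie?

72

For each word, the new-node count is its length minus the longest prefix already in the trie:
  "sarso" → 5 new (s, a, r, s, o)
  "demi" → 4 new (d, e, m, i)
  "sarmi" → prefix "sar" already present; 2 new (m, i)
  "sardekasar" → prefix "sar" already present; 7 new (d, e, k, a, s, a, r)
  "sarsar" → prefix "sars" already present; 2 new (a, r)
  "sarkaro" → prefix "sar" already present; 4 new (k, a, r, o)
  "sarlindorlu" → prefix "sar" already present; 8 new (l, i, n, d, o, r, l, u)
  "palufen" → 7 new (p, a, l, u, f, e, n)
  "sarsomisar" → prefix "sarso" already present; 5 new (m, i, s, a, r)
  "sarpa" → prefix "sar" already present; 2 new (p, a)
  "galso" → 5 new (g, a, l, s, o)
  "mortor" → 6 new (m, o, r, t, o, r)
  "sarlindeven" → prefix "sarlind" already present; 4 new (e, v, e, n)
  "sarkafen" → prefix "sarka" already present; 3 new (f, e, n)
  "sarne" → prefix "sar" already present; 2 new (n, e)
  "sarlin" → prefix "sarlin" already present; 0 new (none)
  "sarlinsarlin" → prefix "sarlin" already present; 6 new (s, a, r, l, i, n)
Total nodes = 5 + 4 + 2 + 7 + 2 + 4 + 8 + 7 + 5 + 2 + 5 + 6 + 4 + 3 + 2 + 0 + 6 = 72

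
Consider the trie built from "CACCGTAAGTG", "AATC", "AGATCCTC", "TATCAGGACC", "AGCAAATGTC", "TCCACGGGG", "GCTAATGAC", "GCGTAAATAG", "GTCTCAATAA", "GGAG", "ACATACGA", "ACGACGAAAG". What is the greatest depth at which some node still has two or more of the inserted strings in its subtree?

2

Look for the deepest trie node that still has at least two words in its subtree.
e.g. "ACATACGA" and "ACGACGAAAG" share the prefix "AC" of length 2; no pair shares a longer one.
Longest shared-prefix length: 2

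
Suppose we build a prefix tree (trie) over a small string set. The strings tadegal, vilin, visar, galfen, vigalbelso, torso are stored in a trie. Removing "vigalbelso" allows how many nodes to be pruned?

A node on "vigalbelso"'s path can go only if nothing else ends at it or branches off below it.
The suffix "galbelso" (8 nodes) is used only by "vigalbelso"; the node for "vi" still has the child "l", so pruning stops there.
Nodes removed: 8

8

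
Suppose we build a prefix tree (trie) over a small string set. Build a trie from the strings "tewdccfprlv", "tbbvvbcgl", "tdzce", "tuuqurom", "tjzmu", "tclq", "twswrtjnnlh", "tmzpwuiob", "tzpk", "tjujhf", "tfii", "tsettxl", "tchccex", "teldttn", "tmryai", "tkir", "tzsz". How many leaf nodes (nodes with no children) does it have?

17

Leaves are exactly the stored words that no other stored word extends.
Those words: "tbbvvbcgl", "tchccex", "tclq", "tdzce", "teldttn", "tewdccfprlv", "tfii", "tjujhf", "tjzmu", "tkir", "tmryai", "tmzpwuiob", "tsettxl", "tuuqurom", "twswrtjnnlh", "tzpk", "tzsz"
Leaf count: 17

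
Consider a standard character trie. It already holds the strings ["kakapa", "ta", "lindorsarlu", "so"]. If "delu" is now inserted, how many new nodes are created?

4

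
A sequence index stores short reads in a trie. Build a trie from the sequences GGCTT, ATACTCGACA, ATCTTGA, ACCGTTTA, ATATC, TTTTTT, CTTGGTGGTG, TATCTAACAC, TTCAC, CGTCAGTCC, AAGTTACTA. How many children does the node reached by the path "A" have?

3

Walk "A" from the root, arriving at one node.
Characters that immediately follow "A" among the stored strings: {A, C, T}.
That node has 3 child edges.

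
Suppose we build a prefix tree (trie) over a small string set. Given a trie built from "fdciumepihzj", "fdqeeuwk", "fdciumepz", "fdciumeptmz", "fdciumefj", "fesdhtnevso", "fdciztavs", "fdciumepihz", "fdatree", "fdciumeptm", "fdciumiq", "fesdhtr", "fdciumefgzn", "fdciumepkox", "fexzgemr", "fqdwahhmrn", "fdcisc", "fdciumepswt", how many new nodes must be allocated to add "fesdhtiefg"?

4

"fesdht" is already a path in the trie; the remaining "iefg" must be added.
New nodes needed: |"fesdhtiefg"| − 6 = 10 − 6 = 4.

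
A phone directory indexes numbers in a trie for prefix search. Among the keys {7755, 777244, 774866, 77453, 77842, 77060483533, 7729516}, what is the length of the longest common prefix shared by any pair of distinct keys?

3

Look for the deepest trie node that still has at least two words in its subtree.
"77453" and "774866" agree on "774" (3 characters) before diverging; nothing deeper is shared.
Longest shared-prefix length: 3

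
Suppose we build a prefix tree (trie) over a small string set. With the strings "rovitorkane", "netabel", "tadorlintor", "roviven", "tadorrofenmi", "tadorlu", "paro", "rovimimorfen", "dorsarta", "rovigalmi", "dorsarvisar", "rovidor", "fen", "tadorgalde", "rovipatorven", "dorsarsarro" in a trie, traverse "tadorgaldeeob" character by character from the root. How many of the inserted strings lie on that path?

Traverse "tadorgaldeeob" character by character; count nodes along the way that are marked as word ends.
Prefixes of the query that are stored words: "tadorgalde"
Count: 1

1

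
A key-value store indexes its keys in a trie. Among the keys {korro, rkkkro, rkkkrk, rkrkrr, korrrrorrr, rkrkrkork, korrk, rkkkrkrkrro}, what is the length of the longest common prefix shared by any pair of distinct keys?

6

Equivalently: take the maximum, over all pairs, of their longest common prefix length.
"rkkkrk" and "rkkkrkrkrro" agree on "rkkkrk" (6 characters) before diverging; nothing deeper is shared.
Longest shared-prefix length: 6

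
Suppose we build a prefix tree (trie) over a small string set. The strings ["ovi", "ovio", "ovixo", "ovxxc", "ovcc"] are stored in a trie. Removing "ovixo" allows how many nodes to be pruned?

2

After clearing the end-marker at "ovixo", prune upward until reaching a node still needed by another word.
The suffix "xo" (2 nodes) is used only by "ovixo"; the node for "ovi" still has the child "o", so pruning stops there.
Nodes removed: 2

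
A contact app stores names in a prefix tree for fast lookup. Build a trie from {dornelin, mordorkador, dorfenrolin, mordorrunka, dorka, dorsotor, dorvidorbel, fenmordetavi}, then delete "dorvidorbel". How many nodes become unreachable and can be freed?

8

A node on "dorvidorbel"'s path can go only if nothing else ends at it or branches off below it.
The suffix "vidorbel" (8 nodes) is used only by "dorvidorbel"; the node for "dor" still has the child "n", so pruning stops there.
Nodes removed: 8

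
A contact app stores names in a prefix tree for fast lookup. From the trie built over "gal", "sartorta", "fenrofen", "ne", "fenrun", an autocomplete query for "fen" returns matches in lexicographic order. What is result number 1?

DFS of the "fen" subtree visits, in order: "fenrofen", "fenrun"
The 1st is fenrofen.

fenrofen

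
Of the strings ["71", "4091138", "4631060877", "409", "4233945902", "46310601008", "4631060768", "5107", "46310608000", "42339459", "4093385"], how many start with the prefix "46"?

4

Walk to "46"; the words in its subtree are exactly those with that prefix.
Matches: "46310601008", "4631060768", "46310608000", "4631060877"
Count: 4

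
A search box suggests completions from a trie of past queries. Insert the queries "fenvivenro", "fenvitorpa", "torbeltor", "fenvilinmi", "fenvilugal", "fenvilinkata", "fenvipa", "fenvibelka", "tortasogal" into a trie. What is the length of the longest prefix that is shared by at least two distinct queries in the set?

Look for the deepest trie node that still has at least two words in its subtree.
e.g. "fenvilinkata" and "fenvilinmi" share the prefix "fenvilin" of length 8; no pair shares a longer one.
Longest shared-prefix length: 8

8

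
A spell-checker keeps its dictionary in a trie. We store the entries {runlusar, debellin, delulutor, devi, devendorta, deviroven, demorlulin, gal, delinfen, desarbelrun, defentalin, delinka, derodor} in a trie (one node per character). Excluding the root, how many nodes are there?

77

Count nodes per top-level branch (shared prefixes stored once):
  'd'-branch (debellin, defentalin, delinfen, delinka, delulutor, demorlulin, derodor, desarbelrun, devendorta, devi, deviroven): 66 nodes
  'g'-branch (gal): 3 nodes
  'r'-branch (runlusar): 8 nodes
Sum: 77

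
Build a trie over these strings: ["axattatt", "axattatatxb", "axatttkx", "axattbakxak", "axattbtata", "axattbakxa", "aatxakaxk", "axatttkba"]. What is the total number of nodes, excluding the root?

Count nodes per top-level branch (shared prefixes stored once):
  'a'-branch (aatxakaxk, axattatatxb, axattatt, axattbakxa, axattbakxak, axattbtata, axatttkba, axatttkx): 35 nodes
Sum: 35

35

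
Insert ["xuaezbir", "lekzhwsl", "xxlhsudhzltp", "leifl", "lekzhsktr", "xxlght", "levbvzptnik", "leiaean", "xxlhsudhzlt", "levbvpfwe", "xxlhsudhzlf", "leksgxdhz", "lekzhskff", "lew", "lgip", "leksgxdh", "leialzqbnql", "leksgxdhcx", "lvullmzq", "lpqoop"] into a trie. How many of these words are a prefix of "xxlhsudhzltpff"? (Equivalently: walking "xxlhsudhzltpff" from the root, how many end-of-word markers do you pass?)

Traverse "xxlhsudhzltpff" character by character; count nodes along the way that are marked as word ends.
Prefixes of the query that are stored words: "xxlhsudhzlt", "xxlhsudhzltp"
Count: 2

2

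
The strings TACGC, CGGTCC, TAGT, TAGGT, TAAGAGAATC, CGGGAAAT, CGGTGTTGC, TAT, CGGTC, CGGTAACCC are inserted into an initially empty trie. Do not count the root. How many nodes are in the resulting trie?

39

Insert word by word; a character creates a node only if that edge doesn't already exist:
  "TACGC" → 5 new (T, A, C, G, C)
  "CGGTCC" → 6 new (C, G, G, T, C, C)
  "TAGT" → prefix "TA" already present; 2 new (G, T)
  "TAGGT" → prefix "TAG" already present; 2 new (G, T)
  "TAAGAGAATC" → prefix "TA" already present; 8 new (A, G, A, G, A, A, T, C)
  "CGGGAAAT" → prefix "CGG" already present; 5 new (G, A, A, A, T)
  "CGGTGTTGC" → prefix "CGGT" already present; 5 new (G, T, T, G, C)
  "TAT" → prefix "TA" already present; 1 new (T)
  "CGGTC" → prefix "CGGTC" already present; 0 new (none)
  "CGGTAACCC" → prefix "CGGT" already present; 5 new (A, A, C, C, C)
Total nodes = 5 + 6 + 2 + 2 + 8 + 5 + 5 + 1 + 0 + 5 = 39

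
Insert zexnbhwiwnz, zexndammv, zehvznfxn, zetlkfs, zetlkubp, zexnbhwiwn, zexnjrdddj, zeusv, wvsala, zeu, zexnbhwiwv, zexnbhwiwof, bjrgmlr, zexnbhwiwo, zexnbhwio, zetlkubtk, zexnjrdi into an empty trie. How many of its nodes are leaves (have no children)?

A leaf is a node with no children — equivalently, the end of a word that is not a proper prefix of any other stored word.
Those words: "bjrgmlr", "wvsala", "zehvznfxn", "zetlkfs", "zetlkubp", "zetlkubtk", "zeusv", "zexnbhwio", "zexnbhwiwnz", "zexnbhwiwof", "zexnbhwiwv", "zexndammv", "zexnjrdddj", "zexnjrdi"
Leaf count: 14

14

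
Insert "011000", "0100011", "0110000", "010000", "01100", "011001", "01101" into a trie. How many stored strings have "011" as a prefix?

5

Traverse to the node for "011", then collect every word in that subtree.
Matches: "01100", "011000", "0110000", "011001", "01101"
Count: 5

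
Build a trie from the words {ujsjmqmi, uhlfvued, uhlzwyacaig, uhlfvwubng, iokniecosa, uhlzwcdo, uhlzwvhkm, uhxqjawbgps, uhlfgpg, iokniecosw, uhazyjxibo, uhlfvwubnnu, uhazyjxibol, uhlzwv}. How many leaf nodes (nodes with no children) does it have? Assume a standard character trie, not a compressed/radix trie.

Leaves are exactly the stored words that no other stored word extends.
Those words: "iokniecosa", "iokniecosw", "uhazyjxibol", "uhlfgpg", "uhlfvued", "uhlfvwubng", "uhlfvwubnnu", "uhlzwcdo", "uhlzwvhkm", "uhlzwyacaig", "uhxqjawbgps", "ujsjmqmi"
Leaf count: 12

12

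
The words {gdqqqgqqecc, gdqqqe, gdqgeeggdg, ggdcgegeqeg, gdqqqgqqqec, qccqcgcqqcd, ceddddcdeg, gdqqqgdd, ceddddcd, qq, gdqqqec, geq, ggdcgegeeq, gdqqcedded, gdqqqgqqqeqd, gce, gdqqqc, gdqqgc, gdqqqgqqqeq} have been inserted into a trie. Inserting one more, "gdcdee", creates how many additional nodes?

4

"gd" is already a path in the trie; the remaining "cdee" must be added.
Each of the 4 remaining characters creates one node.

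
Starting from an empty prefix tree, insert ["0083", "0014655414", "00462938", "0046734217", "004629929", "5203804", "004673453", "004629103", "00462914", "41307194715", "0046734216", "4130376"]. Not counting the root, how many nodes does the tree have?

55

Trace insertions, counting only characters that open a new branch:
  "0083" → 4 new (0, 0, 8, 3)
  "0014655414" → prefix "00" already present; 8 new (1, 4, 6, 5, 5, 4, 1, 4)
  "00462938" → prefix "00" already present; 6 new (4, 6, 2, 9, 3, 8)
  "0046734217" → prefix "0046" already present; 6 new (7, 3, 4, 2, 1, 7)
  "004629929" → prefix "004629" already present; 3 new (9, 2, 9)
  "5203804" → 7 new (5, 2, 0, 3, 8, 0, 4)
  "004673453" → prefix "0046734" already present; 2 new (5, 3)
  "004629103" → prefix "004629" already present; 3 new (1, 0, 3)
  "00462914" → prefix "0046291" already present; 1 new (4)
  "41307194715" → 11 new (4, 1, 3, 0, 7, 1, 9, 4, 7, 1, 5)
  "0046734216" → prefix "004673421" already present; 1 new (6)
  "4130376" → prefix "4130" already present; 3 new (3, 7, 6)
Total nodes = 4 + 8 + 6 + 6 + 3 + 7 + 2 + 3 + 1 + 11 + 1 + 3 = 55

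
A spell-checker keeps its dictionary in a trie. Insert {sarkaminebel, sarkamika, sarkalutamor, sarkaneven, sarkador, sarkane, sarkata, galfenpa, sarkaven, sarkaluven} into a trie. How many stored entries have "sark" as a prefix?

Traverse to the node for "sark", then collect every word in that subtree.
Matches: "sarkador", "sarkalutamor", "sarkaluven", "sarkamika", "sarkaminebel", "sarkane", "sarkaneven", "sarkata", "sarkaven"
Count: 9

9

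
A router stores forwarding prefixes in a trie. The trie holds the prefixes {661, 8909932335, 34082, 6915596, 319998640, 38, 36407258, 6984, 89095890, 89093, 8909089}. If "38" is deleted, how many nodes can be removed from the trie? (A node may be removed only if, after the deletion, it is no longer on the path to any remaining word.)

After clearing the end-marker at "38", prune upward until reaching a node still needed by another word.
The suffix "8" (1 node) is used only by "38"; the node for "3" still has the child "4", so pruning stops there.
Nodes removed: 1

1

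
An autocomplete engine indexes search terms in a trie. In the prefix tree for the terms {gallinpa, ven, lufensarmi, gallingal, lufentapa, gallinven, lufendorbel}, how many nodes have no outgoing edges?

Leaves are exactly the stored words that no other stored word extends.
Those words: "gallingal", "gallinpa", "gallinven", "lufendorbel", "lufensarmi", "lufentapa", "ven"
Leaf count: 7

7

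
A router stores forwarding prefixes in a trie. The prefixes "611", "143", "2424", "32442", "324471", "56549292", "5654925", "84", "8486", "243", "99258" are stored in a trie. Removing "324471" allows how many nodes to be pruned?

2

After clearing the end-marker at "324471", prune upward until reaching a node still needed by another word.
The suffix "71" (2 nodes) is used only by "324471"; the node for "3244" still has the child "2", so pruning stops there.
Nodes removed: 2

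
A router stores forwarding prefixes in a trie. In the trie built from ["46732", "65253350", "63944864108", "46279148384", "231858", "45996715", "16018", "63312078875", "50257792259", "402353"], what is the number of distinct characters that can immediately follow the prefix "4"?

3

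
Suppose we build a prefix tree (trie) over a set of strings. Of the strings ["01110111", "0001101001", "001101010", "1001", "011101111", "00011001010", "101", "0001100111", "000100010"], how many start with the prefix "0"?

7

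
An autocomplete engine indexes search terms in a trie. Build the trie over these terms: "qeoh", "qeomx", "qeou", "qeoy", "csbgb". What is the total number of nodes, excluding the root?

For each word, the new-node count is its length minus the longest prefix already in the trie:
  "qeoh" → 4 new (q, e, o, h)
  "qeomx" → prefix "qeo" already present; 2 new (m, x)
  "qeou" → prefix "qeo" already present; 1 new (u)
  "qeoy" → prefix "qeo" already present; 1 new (y)
  "csbgb" → 5 new (c, s, b, g, b)
Total nodes = 4 + 2 + 1 + 1 + 5 = 13

13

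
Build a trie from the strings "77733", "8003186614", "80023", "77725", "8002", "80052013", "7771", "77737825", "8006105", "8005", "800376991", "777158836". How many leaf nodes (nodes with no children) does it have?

9

Leaves are exactly the stored words that no other stored word extends.
Those words: "777158836", "77725", "77733", "77737825", "80023", "8003186614", "800376991", "80052013", "8006105"
Leaf count: 9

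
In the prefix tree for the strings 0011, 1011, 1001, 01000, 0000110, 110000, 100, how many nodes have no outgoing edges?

Leaves are exactly the stored words that no other stored word extends.
Those words: "0000110", "0011", "01000", "1001", "1011", "110000"
Leaf count: 6

6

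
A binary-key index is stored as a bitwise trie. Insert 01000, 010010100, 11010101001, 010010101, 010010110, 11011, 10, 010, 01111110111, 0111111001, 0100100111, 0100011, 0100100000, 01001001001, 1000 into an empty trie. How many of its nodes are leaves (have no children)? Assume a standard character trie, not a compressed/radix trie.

12

Leaves are exactly the stored words that no other stored word extends.
Those words: "0100011", "0100100000", "01001001001", "0100100111", "010010100", "010010101", "010010110", "0111111001", "01111110111", "1000", "11010101001", "11011"
Leaf count: 12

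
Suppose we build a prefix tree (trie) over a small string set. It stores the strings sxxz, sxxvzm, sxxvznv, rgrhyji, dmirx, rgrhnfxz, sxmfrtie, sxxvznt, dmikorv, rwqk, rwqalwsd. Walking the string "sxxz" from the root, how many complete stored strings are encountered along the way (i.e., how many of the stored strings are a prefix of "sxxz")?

Traverse "sxxz" character by character; count nodes along the way that are marked as word ends.
Prefixes of the query that are stored words: "sxxz"
Count: 1

1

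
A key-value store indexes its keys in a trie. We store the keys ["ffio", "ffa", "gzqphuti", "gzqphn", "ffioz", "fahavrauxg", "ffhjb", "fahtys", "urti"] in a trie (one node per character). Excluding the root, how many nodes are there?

34

Trace insertions, counting only characters that open a new branch:
  "ffio" → 4 new (f, f, i, o)
  "ffa" → prefix "ff" already present; 1 new (a)
  "gzqphuti" → 8 new (g, z, q, p, h, u, t, i)
  "gzqphn" → prefix "gzqph" already present; 1 new (n)
  "ffioz" → prefix "ffio" already present; 1 new (z)
  "fahavrauxg" → prefix "f" already present; 9 new (a, h, a, v, r, a, u, x, g)
  "ffhjb" → prefix "ff" already present; 3 new (h, j, b)
  "fahtys" → prefix "fah" already present; 3 new (t, y, s)
  "urti" → 4 new (u, r, t, i)
Total nodes = 4 + 1 + 8 + 1 + 1 + 9 + 3 + 3 + 4 = 34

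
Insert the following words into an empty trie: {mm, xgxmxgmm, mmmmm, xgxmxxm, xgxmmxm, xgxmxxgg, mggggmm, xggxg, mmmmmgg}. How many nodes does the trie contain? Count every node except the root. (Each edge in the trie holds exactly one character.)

31

Trie structure (* marks end of a word):
(root)
├─ m
│  ├─ g
│  │  └─ g
│  │     └─ g
│  │        └─ g
│  │           └─ m
│  │              └─ m *
│  └─ m *
│     └─ m
│        └─ m
│           └─ m *
│              └─ g
│                 └─ g *
└─ x
   └─ g
      ├─ g
      │  └─ x
      │     └─ g *
      └─ x
         └─ m
            ├─ m
            │  └─ x
            │     └─ m *
            └─ x
               ├─ g
               │  └─ m
               │     └─ m *
               └─ x
                  ├─ g
                  │  └─ g *
                  └─ m *
Counting every labelled node above: 31.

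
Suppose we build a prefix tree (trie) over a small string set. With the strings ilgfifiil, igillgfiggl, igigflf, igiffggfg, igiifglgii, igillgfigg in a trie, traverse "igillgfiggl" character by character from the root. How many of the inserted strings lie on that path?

2

Traverse "igillgfiggl" character by character; count nodes along the way that are marked as word ends.
Prefixes of the query that are stored words: "igillgfigg", "igillgfiggl"
Count: 2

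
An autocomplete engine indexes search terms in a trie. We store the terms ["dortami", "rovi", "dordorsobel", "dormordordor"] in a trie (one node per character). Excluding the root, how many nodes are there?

Insert word by word; a character creates a node only if that edge doesn't already exist:
  "dortami" → 7 new (d, o, r, t, a, m, i)
  "rovi" → 4 new (r, o, v, i)
  "dordorsobel" → prefix "dor" already present; 8 new (d, o, r, s, o, b, e, l)
  "dormordordor" → prefix "dor" already present; 9 new (m, o, r, d, o, r, d, o, r)
Total nodes = 7 + 4 + 8 + 9 = 28

28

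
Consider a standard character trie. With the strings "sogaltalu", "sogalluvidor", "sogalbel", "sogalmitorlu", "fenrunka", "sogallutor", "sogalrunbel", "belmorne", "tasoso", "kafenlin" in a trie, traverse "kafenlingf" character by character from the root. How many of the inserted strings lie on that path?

1

Check each prefix of "kafenlingf" against the stored set — each match is an end-marker on the path.
Prefixes of the query that are stored words: "kafenlin"
Count: 1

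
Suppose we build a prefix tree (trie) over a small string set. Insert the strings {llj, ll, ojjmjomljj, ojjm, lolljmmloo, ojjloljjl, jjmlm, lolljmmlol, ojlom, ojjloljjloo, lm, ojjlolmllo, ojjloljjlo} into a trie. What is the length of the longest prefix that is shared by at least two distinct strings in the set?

10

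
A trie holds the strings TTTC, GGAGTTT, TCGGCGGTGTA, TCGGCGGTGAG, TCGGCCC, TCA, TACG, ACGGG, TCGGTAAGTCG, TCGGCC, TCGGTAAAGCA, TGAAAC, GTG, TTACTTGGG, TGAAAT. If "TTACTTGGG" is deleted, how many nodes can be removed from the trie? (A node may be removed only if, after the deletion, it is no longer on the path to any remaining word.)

Walk "TTACTTGGG" from the leaf back toward the root, removing each node that no remaining word uses.
The suffix "ACTTGGG" (7 nodes) is used only by "TTACTTGGG"; the node for "TT" still has the child "T", so pruning stops there.
Nodes removed: 7

7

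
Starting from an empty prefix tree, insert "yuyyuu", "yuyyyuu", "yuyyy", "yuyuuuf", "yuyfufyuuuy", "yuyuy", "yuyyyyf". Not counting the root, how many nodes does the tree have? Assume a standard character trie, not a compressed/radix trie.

24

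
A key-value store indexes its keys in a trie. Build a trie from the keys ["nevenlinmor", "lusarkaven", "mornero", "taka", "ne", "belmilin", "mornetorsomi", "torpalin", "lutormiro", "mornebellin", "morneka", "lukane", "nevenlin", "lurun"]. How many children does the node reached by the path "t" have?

2

The children of the "t" node are the distinct next characters among strings starting with "t".
Characters that immediately follow "t" among the stored strings: {a, o}.
That node has 2 child edges.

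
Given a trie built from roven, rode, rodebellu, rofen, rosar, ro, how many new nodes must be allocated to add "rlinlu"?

The longest prefix of "rlinlu" already in the trie is "r" (length 1).
Each of the 5 remaining characters creates one node.

5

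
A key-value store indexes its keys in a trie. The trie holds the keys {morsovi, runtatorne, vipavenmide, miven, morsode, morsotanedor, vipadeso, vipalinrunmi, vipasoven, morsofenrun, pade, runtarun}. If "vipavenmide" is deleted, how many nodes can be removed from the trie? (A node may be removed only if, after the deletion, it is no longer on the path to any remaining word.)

After clearing the end-marker at "vipavenmide", prune upward until reaching a node still needed by another word.
The suffix "venmide" (7 nodes) is used only by "vipavenmide"; the node for "vipa" still has the child "d", so pruning stops there.
Nodes removed: 7

7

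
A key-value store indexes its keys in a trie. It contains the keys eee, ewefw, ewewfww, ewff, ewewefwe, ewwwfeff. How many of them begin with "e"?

Filter for entries beginning with "e":
Matches: "eee", "ewefw", "ewewefwe", "ewewfww", "ewff", "ewwwfeff"
Count: 6

6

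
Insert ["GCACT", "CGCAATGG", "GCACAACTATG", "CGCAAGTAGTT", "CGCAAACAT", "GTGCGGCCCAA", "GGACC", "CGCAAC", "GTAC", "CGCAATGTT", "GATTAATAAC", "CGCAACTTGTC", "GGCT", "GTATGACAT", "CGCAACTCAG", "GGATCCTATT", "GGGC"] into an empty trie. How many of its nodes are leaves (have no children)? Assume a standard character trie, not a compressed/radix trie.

16

Leaves are exactly the stored words that no other stored word extends.
Those words: "CGCAAACAT", "CGCAACTCAG", "CGCAACTTGTC", "CGCAAGTAGTT", "CGCAATGG", "CGCAATGTT", "GATTAATAAC", "GCACAACTATG", "GCACT", "GGACC", "GGATCCTATT", "GGCT", "GGGC", "GTAC", "GTATGACAT", "GTGCGGCCCAA"
Leaf count: 16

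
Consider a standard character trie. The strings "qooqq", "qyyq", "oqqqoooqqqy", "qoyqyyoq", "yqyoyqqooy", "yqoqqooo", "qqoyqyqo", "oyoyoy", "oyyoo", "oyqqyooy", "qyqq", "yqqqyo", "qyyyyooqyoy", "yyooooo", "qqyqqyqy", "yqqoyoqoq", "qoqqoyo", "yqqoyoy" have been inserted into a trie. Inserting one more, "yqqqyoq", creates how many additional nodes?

1

The longest prefix of "yqqqyoq" already in the trie is "yqqqyo" (length 6).
So 7 − 6 = 1 new nodes.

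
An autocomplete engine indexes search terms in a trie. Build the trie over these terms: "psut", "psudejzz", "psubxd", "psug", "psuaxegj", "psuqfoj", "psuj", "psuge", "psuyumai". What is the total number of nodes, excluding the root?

29

Insert word by word; a character creates a node only if that edge doesn't already exist:
  "psut" → 4 new (p, s, u, t)
  "psudejzz" → prefix "psu" already present; 5 new (d, e, j, z, z)
  "psubxd" → prefix "psu" already present; 3 new (b, x, d)
  "psug" → prefix "psu" already present; 1 new (g)
  "psuaxegj" → prefix "psu" already present; 5 new (a, x, e, g, j)
  "psuqfoj" → prefix "psu" already present; 4 new (q, f, o, j)
  "psuj" → prefix "psu" already present; 1 new (j)
  "psuge" → prefix "psug" already present; 1 new (e)
  "psuyumai" → prefix "psu" already present; 5 new (y, u, m, a, i)
Total nodes = 4 + 5 + 3 + 1 + 5 + 4 + 1 + 1 + 5 = 29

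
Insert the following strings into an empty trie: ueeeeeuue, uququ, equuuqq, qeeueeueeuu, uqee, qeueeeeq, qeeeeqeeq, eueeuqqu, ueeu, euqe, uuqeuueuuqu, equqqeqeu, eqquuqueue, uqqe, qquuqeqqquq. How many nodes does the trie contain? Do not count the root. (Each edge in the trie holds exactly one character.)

Count nodes per top-level branch (shared prefixes stored once):
  'e'-branch (eqquuqueue, equqqeqeu, equuuqq, eueeuqqu, euqe): 30 nodes
  'q'-branch (qeeeeqeeq, qeeueeueeuu, qeueeeeq, qquuqeqqquq): 33 nodes
  'u'-branch (ueeeeeuue, ueeu, uqee, uqqe, uququ, uuqeuueuuqu): 28 nodes
Sum: 91

91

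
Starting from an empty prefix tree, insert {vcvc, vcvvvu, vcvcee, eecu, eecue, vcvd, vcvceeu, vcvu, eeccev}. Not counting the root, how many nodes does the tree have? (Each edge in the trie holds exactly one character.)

20

Insert word by word; a character creates a node only if that edge doesn't already exist:
  "vcvc" → 4 new (v, c, v, c)
  "vcvvvu" → prefix "vcv" already present; 3 new (v, v, u)
  "vcvcee" → prefix "vcvc" already present; 2 new (e, e)
  "eecu" → 4 new (e, e, c, u)
  "eecue" → prefix "eecu" already present; 1 new (e)
  "vcvd" → prefix "vcv" already present; 1 new (d)
  "vcvceeu" → prefix "vcvcee" already present; 1 new (u)
  "vcvu" → prefix "vcv" already present; 1 new (u)
  "eeccev" → prefix "eec" already present; 3 new (c, e, v)
Total nodes = 4 + 3 + 2 + 4 + 1 + 1 + 1 + 1 + 3 = 20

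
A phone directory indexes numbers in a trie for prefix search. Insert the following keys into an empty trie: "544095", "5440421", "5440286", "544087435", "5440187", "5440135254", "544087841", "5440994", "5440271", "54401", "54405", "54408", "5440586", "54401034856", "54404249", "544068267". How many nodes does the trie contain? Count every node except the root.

Insert word by word; a character creates a node only if that edge doesn't already exist:
  "544095" → 6 new (5, 4, 4, 0, 9, 5)
  "5440421" → prefix "5440" already present; 3 new (4, 2, 1)
  "5440286" → prefix "5440" already present; 3 new (2, 8, 6)
  "544087435" → prefix "5440" already present; 5 new (8, 7, 4, 3, 5)
  "5440187" → prefix "5440" already present; 3 new (1, 8, 7)
  "5440135254" → prefix "54401" already present; 5 new (3, 5, 2, 5, 4)
  "544087841" → prefix "544087" already present; 3 new (8, 4, 1)
  "5440994" → prefix "54409" already present; 2 new (9, 4)
  "5440271" → prefix "54402" already present; 2 new (7, 1)
  "54401" → prefix "54401" already present; 0 new (none)
  "54405" → prefix "5440" already present; 1 new (5)
  "54408" → prefix "54408" already present; 0 new (none)
  "5440586" → prefix "54405" already present; 2 new (8, 6)
  "54401034856" → prefix "54401" already present; 6 new (0, 3, 4, 8, 5, 6)
  "54404249" → prefix "544042" already present; 2 new (4, 9)
  "544068267" → prefix "5440" already present; 5 new (6, 8, 2, 6, 7)
Total nodes = 6 + 3 + 3 + 5 + 3 + 5 + 3 + 2 + 2 + 0 + 1 + 0 + 2 + 6 + 2 + 5 = 48

48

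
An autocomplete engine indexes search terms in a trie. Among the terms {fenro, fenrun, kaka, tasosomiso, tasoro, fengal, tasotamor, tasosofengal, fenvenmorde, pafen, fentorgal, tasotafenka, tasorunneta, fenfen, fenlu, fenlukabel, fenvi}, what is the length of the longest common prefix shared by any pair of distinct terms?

6

Equivalently: take the maximum, over all pairs, of their longest common prefix length.
"tasosofengal" and "tasosomiso" agree on "tasoso" (6 characters) before diverging; nothing deeper is shared.
Longest shared-prefix length: 6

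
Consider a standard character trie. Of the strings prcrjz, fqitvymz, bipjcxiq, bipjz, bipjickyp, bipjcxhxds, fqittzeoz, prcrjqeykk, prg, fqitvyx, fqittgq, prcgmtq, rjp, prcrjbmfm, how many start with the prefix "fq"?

Walk to "fq"; the words in its subtree are exactly those with that prefix.
Words under "fq": fqittgq, fqittzeoz, fqitvymz, fqitvyx
Count: 4

4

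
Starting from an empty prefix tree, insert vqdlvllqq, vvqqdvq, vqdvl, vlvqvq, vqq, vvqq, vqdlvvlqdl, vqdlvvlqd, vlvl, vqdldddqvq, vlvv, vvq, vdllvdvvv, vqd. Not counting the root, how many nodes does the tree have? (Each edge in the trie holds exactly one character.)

For each word, the new-node count is its length minus the longest prefix already in the trie:
  "vqdlvllqq" → 9 new (v, q, d, l, v, l, l, q, q)
  "vvqqdvq" → prefix "v" already present; 6 new (v, q, q, d, v, q)
  "vqdvl" → prefix "vqd" already present; 2 new (v, l)
  "vlvqvq" → prefix "v" already present; 5 new (l, v, q, v, q)
  "vqq" → prefix "vq" already present; 1 new (q)
  "vvqq" → prefix "vvqq" already present; 0 new (none)
  "vqdlvvlqdl" → prefix "vqdlv" already present; 5 new (v, l, q, d, l)
  "vqdlvvlqd" → prefix "vqdlvvlqd" already present; 0 new (none)
  "vlvl" → prefix "vlv" already present; 1 new (l)
  "vqdldddqvq" → prefix "vqdl" already present; 6 new (d, d, d, q, v, q)
  "vlvv" → prefix "vlv" already present; 1 new (v)
  "vvq" → prefix "vvq" already present; 0 new (none)
  "vdllvdvvv" → prefix "v" already present; 8 new (d, l, l, v, d, v, v, v)
  "vqd" → prefix "vqd" already present; 0 new (none)
Total nodes = 9 + 6 + 2 + 5 + 1 + 0 + 5 + 0 + 1 + 6 + 1 + 0 + 8 + 0 = 44

44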